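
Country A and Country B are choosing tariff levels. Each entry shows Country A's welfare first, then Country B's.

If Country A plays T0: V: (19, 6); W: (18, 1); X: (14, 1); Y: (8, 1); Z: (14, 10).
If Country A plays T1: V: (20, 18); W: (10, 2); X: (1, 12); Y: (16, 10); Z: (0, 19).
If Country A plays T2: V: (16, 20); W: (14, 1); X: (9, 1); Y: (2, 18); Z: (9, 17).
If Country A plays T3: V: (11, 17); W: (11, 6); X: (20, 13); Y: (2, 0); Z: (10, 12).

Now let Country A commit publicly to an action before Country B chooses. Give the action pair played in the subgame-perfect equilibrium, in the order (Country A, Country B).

Backward induction with Country A moving first.
- T0 → Country B plays Z (best of 6, 1, 1, 1, 10); Country A gets 14.
- T1 → Country B plays Z (best of 18, 2, 12, 10, 19); Country A gets 0.
- T2 → Country B plays V (best of 20, 1, 1, 18, 17); Country A gets 16.
- T3 → Country B plays V (best of 17, 6, 13, 0, 12); Country A gets 11.
Maximizing over 14, 0, 16, 11, Country A chooses T2. Subgame-perfect outcome: (T2, V) with payoffs (16, 20).

(T2, V)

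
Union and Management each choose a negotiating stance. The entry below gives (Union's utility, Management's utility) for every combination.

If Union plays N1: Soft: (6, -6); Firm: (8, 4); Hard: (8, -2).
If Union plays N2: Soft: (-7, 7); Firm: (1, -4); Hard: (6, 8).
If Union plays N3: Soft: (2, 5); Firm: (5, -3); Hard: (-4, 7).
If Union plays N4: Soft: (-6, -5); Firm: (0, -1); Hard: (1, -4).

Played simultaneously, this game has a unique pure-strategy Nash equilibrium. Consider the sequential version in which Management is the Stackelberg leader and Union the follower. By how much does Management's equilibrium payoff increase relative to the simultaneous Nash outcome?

0

Solve by backward induction (Management leads).
- Soft: BR = N1, leader payoff -6.
- Firm: BR = N1, leader payoff 4.
- Hard: BR = N1, leader payoff -2.
Among -6, 4, -2, the best is 4 at Firm. Subgame-perfect outcome: (N1, Firm) with payoffs (8, 4).
For the simultaneous game, intersect best replies.
Union's best replies: Soft→N1; Firm→N1; Hard→N1.
Management's best replies: N1→Firm; N2→Hard; N3→Hard; N4→Firm.
Only (N1, Firm) has each player best-responding; Nash payoffs (8, 4).
Management's commitment gain: 4 − 4 = 0.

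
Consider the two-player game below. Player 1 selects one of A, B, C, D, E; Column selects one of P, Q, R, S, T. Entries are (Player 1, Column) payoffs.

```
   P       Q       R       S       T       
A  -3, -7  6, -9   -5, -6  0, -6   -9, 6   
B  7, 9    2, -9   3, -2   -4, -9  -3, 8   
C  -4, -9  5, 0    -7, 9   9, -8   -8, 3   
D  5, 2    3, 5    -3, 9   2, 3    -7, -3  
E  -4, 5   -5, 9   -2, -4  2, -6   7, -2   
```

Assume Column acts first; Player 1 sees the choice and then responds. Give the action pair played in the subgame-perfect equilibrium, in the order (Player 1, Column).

(B, P)

Solve by backward induction (Column leads).
- P: Player 1 compares -3, 7, -4, 5, -4 and picks B; Column would get 9.
- Q: Player 1 compares 6, 2, 5, 3, -5 and picks A; Column would get -9.
- R: Player 1 compares -5, 3, -7, -3, -2 and picks B; Column would get -2.
- S: Player 1 compares 0, -4, 9, 2, 2 and picks C; Column would get -8.
- T: Player 1 compares -9, -3, -8, -7, 7 and picks E; Column would get -2.
Among 9, -9, -2, -8, -2, the best is 9 at P. Subgame-perfect outcome: (B, P) with payoffs (7, 9).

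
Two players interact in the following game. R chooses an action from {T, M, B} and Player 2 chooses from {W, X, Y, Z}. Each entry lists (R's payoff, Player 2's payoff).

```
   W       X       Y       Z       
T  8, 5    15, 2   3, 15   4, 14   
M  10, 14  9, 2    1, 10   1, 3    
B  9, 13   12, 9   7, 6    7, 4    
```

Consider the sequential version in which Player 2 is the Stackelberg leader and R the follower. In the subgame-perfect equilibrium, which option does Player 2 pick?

R best-responds to each possible Player 2 move:
- W: BR = M, leader payoff 14.
- X: BR = T, leader payoff 2.
- Y: BR = B, leader payoff 6.
- Z: BR = B, leader payoff 4.
Player 2's induced payoffs are 14, 2, 6, 4, so Player 2 commits to W. Subgame-perfect outcome: (M, W) with payoffs (10, 14).

W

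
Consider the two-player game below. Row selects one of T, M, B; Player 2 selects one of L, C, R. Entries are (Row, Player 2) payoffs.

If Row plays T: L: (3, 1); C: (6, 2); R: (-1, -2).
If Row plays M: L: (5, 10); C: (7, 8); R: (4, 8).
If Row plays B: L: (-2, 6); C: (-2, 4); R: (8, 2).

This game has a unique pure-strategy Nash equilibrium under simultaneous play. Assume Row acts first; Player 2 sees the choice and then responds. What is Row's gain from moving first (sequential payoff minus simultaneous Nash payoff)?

1

Solve by backward induction (Row leads).
- T: Player 2 compares 1, 2, -2 and picks C; Row would get 6.
- M: Player 2 compares 10, 8, 8 and picks L; Row would get 5.
- B: Player 2 compares 6, 4, 2 and picks L; Row would get -2.
Row's induced payoffs are 6, 5, -2, so Row commits to T. Subgame-perfect outcome: (T, C) with payoffs (6, 2).
For the simultaneous game, intersect best replies.
Row's best replies: L→M; C→M; R→B.
Player 2's best replies: T→C; M→L; B→L.
Only (M, L) has each player best-responding; Nash payoffs (5, 10).
Row's commitment gain: 6 − 5 = 1.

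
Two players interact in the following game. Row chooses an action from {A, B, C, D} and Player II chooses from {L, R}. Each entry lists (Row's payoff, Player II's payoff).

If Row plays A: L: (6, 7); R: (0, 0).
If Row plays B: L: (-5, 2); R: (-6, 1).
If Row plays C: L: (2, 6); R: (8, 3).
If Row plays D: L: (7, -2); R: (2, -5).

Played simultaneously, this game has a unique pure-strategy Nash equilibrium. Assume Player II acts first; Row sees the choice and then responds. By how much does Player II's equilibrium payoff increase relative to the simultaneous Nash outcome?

5

Work backward from Row's decision.
- L: Row compares 6, -5, 2, 7 and picks D; Player II would get -2.
- R: Row compares 0, -6, 8, 2 and picks C; Player II would get 3.
Maximizing over -2, 3, Player II chooses R. Subgame-perfect outcome: (C, R) with payoffs (8, 3).
For the simultaneous game, intersect best replies.
Row's best replies: L→D; R→C.
Player II's best replies: A→L; B→L; C→L; D→L.
Only (D, L) has each player best-responding; Nash payoffs (7, -2).
Player II's commitment gain: 3 − -2 = 5.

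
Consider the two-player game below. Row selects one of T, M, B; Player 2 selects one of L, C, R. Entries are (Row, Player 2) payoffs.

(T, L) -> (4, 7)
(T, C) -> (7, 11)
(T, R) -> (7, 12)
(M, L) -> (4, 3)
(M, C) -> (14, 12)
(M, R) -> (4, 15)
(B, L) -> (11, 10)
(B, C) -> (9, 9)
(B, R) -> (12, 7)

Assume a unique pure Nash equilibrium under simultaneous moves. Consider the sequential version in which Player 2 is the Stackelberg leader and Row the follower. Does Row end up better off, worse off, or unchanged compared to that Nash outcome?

better off

Work backward from Row's decision.
- L → Row plays B (best of 4, 4, 11); Player 2 gets 10.
- C → Row plays M (best of 7, 14, 9); Player 2 gets 12.
- R → Row plays B (best of 7, 4, 12); Player 2 gets 7.
Player 2's induced payoffs are 10, 12, 7, so Player 2 commits to C. Subgame-perfect outcome: (M, C) with payoffs (14, 12).
Now find the simultaneous Nash equilibrium.
Row's best replies: L→B; C→M; R→B.
Player 2's best replies: T→R; M→R; B→L.
Only (B, L) has each player best-responding; Nash payoffs (11, 10).
Row earns 14 sequentially versus 11 at the Nash outcome: better off.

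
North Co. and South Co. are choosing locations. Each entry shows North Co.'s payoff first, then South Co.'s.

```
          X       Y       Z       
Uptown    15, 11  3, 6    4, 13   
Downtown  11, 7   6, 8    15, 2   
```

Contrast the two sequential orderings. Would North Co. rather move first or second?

If North Co. leads: South Co.'s best replies are Uptown→Z, Downtown→Y; North Co.'s induced payoffs 4, 6; outcome (Downtown, Y), payoffs (6, 8).
If South Co. leads: North Co.'s best replies are X→Uptown, Y→Downtown, Z→Downtown; South Co.'s induced payoffs 11, 8, 2; outcome (Uptown, X), payoffs (15, 11).
North Co. gets 6 moving first and 15 moving second, so North Co. prefers to move second.

second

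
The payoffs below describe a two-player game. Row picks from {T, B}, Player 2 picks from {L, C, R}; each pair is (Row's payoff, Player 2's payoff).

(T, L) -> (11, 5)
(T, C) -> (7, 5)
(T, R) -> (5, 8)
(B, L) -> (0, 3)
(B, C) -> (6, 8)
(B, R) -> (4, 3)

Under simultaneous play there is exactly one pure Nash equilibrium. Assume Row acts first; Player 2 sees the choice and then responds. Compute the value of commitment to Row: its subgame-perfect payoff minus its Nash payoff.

1

Work backward from Player 2's decision.
- T → Player 2 plays R (best of 5, 5, 8); Row gets 5.
- B → Player 2 plays C (best of 3, 8, 3); Row gets 6.
Maximizing over 5, 6, Row chooses B. Subgame-perfect outcome: (B, C) with payoffs (6, 8).
Now find the simultaneous Nash equilibrium.
Row's best replies: L→T; C→T; R→T.
Player 2's best replies: T→R; B→C.
Only (T, R) has each player best-responding; Nash payoffs (5, 8).
Row's commitment gain: 6 − 5 = 1.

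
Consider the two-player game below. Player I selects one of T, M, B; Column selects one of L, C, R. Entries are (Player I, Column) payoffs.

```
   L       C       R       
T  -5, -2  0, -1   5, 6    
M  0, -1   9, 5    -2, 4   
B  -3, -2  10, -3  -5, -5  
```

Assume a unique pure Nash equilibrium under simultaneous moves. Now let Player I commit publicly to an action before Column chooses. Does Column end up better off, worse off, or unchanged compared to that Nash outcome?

Work backward from Column's decision.
- T: Column compares -2, -1, 6 and picks R; Player I would get 5.
- M: Column compares -1, 5, 4 and picks C; Player I would get 9.
- B: Column compares -2, -3, -5 and picks L; Player I would get -3.
Maximizing over 5, 9, -3, Player I chooses M. Subgame-perfect outcome: (M, C) with payoffs (9, 5).
Now find the simultaneous Nash equilibrium.
Player I's best replies: L→M; C→B; R→T.
Column's best replies: T→R; M→C; B→L.
Only (T, R) has each player best-responding; Nash payoffs (5, 6).
Column earns 5 sequentially versus 6 at the Nash outcome: worse off.

worse off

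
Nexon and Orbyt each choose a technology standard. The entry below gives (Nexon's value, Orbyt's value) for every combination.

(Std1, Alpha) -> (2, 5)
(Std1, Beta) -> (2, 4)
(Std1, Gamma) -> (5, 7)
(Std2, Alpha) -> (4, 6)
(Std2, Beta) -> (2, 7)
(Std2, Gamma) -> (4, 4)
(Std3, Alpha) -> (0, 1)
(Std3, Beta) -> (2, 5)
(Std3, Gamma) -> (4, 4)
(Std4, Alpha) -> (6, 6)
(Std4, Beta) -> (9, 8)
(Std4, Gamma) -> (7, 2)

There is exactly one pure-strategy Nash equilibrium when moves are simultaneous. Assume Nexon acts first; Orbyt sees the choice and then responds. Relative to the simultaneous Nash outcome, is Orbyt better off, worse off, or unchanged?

Orbyt best-responds to each possible Nexon move:
- Std1 → Orbyt plays Gamma (best of 5, 4, 7); Nexon gets 5.
- Std2 → Orbyt plays Beta (best of 6, 7, 4); Nexon gets 2.
- Std3 → Orbyt plays Beta (best of 1, 5, 4); Nexon gets 2.
- Std4 → Orbyt plays Beta (best of 6, 8, 2); Nexon gets 9.
Maximizing over 5, 2, 2, 9, Nexon chooses Std4. Subgame-perfect outcome: (Std4, Beta) with payoffs (9, 8).
Now find the simultaneous Nash equilibrium.
Nexon's best replies: Alpha→Std4; Beta→Std4; Gamma→Std4.
Orbyt's best replies: Std1→Gamma; Std2→Beta; Std3→Beta; Std4→Beta.
Only (Std4, Beta) has each player best-responding; Nash payoffs (9, 8).
Orbyt earns 8 sequentially versus 8 at the Nash outcome: unchanged.

unchanged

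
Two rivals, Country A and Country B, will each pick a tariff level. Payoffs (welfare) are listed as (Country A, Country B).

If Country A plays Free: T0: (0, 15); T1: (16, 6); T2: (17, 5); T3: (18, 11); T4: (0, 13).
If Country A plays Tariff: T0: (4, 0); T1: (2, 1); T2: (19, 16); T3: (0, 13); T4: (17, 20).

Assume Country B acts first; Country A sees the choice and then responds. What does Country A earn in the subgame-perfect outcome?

17

Solve by backward induction (Country B leads).
- T0 → Country A plays Tariff (best of 0, 4); Country B gets 0.
- T1 → Country A plays Free (best of 16, 2); Country B gets 6.
- T2 → Country A plays Tariff (best of 17, 19); Country B gets 16.
- T3 → Country A plays Free (best of 18, 0); Country B gets 11.
- T4 → Country A plays Tariff (best of 0, 17); Country B gets 20.
Among 0, 6, 16, 11, 20, the best is 20 at T4. Subgame-perfect outcome: (Tariff, T4) with payoffs (17, 20).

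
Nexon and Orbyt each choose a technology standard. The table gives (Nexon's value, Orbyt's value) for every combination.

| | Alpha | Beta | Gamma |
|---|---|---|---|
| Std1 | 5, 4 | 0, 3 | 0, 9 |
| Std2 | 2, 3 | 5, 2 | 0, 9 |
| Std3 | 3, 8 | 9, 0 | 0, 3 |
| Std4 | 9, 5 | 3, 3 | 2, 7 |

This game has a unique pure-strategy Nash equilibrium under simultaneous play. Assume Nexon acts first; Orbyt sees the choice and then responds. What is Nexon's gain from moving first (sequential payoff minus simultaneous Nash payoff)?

1

Orbyt best-responds to each possible Nexon move:
- Std1: Orbyt compares 4, 3, 9 and picks Gamma; Nexon would get 0.
- Std2: Orbyt compares 3, 2, 9 and picks Gamma; Nexon would get 0.
- Std3: Orbyt compares 8, 0, 3 and picks Alpha; Nexon would get 3.
- Std4: Orbyt compares 5, 3, 7 and picks Gamma; Nexon would get 2.
Maximizing over 0, 0, 3, 2, Nexon chooses Std3. Subgame-perfect outcome: (Std3, Alpha) with payoffs (3, 8).
For the simultaneous game, intersect best replies.
Nexon's best replies: Alpha→Std4; Beta→Std3; Gamma→Std4.
Orbyt's best replies: Std1→Gamma; Std2→Gamma; Std3→Alpha; Std4→Gamma.
Only (Std4, Gamma) has each player best-responding; Nash payoffs (2, 7).
Nexon's commitment gain: 3 − 2 = 1.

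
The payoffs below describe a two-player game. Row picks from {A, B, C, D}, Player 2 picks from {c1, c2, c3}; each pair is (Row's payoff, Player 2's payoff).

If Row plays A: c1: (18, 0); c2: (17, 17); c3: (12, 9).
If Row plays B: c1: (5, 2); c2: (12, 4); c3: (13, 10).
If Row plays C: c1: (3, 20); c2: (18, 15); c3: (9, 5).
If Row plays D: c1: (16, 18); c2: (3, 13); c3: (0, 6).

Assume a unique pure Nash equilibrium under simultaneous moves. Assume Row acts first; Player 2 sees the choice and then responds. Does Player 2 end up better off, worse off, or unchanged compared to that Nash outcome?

Work backward from Player 2's decision.
- A: BR = c2, leader payoff 17.
- B: BR = c3, leader payoff 13.
- C: BR = c1, leader payoff 3.
- D: BR = c1, leader payoff 16.
Row's induced payoffs are 17, 13, 3, 16, so Row commits to A. Subgame-perfect outcome: (A, c2) with payoffs (17, 17).
For the simultaneous game, intersect best replies.
Row's best replies: c1→A; c2→C; c3→B.
Player 2's best replies: A→c2; B→c3; C→c1; D→c1.
Only (B, c3) has each player best-responding; Nash payoffs (13, 10).
Player 2 earns 17 sequentially versus 10 at the Nash outcome: better off.

better off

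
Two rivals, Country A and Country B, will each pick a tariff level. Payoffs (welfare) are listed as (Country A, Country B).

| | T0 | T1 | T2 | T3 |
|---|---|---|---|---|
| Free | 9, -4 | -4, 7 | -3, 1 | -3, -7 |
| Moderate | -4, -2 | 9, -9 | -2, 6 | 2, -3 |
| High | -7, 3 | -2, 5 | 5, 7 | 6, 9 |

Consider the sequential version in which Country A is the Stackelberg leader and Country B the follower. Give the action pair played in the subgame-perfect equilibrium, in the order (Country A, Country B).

(High, T3)

Country B best-responds to each possible Country A move:
- Free: Country B compares -4, 7, 1, -7 and picks T1; Country A would get -4.
- Moderate: Country B compares -2, -9, 6, -3 and picks T2; Country A would get -2.
- High: Country B compares 3, 5, 7, 9 and picks T3; Country A would get 6.
Among -4, -2, 6, the best is 6 at High. Subgame-perfect outcome: (High, T3) with payoffs (6, 9).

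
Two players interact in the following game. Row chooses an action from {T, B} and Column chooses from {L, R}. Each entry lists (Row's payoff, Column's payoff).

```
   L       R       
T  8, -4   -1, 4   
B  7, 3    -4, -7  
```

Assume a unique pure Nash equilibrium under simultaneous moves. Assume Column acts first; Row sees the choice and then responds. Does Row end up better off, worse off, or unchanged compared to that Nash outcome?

Solve by backward induction (Column leads).
- L: BR = T, leader payoff -4.
- R: BR = T, leader payoff 4.
Column's induced payoffs are -4, 4, so Column commits to R. Subgame-perfect outcome: (T, R) with payoffs (-1, 4).
Now find the simultaneous Nash equilibrium.
Row's best replies: L→T; R→T.
Column's best replies: T→R; B→L.
The unique mutual best reply is (T, R), giving (-1, 4).
Row earns -1 sequentially versus -1 at the Nash outcome: unchanged.

unchanged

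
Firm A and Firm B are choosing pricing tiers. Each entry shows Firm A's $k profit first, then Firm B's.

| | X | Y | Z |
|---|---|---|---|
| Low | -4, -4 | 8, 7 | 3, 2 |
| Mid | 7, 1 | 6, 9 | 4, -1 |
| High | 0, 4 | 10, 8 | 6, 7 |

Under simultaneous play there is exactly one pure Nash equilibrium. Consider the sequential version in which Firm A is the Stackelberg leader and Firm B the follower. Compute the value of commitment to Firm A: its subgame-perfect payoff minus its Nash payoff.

0

Work backward from Firm B's decision.
- Low: Firm B compares -4, 7, 2 and picks Y; Firm A would get 8.
- Mid: Firm B compares 1, 9, -1 and picks Y; Firm A would get 6.
- High: Firm B compares 4, 8, 7 and picks Y; Firm A would get 10.
Firm A's induced payoffs are 8, 6, 10, so Firm A commits to High. Subgame-perfect outcome: (High, Y) with payoffs (10, 8).
Under simultaneous play:
Firm A's best replies: X→Mid; Y→High; Z→High.
Firm B's best replies: Low→Y; Mid→Y; High→Y.
Only (High, Y) has each player best-responding; Nash payoffs (10, 8).
Firm A's commitment gain: 10 − 10 = 0.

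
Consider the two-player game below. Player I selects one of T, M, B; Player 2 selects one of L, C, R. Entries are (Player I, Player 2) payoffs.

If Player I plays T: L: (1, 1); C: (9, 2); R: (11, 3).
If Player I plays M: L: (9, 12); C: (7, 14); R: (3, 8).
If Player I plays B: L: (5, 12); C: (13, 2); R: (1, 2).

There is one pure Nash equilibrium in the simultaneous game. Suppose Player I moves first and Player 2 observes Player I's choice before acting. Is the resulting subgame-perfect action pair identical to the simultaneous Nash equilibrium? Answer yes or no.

Backward induction with Player I moving first.
- T: BR = R, leader payoff 11.
- M: BR = C, leader payoff 7.
- B: BR = L, leader payoff 5.
Maximizing over 11, 7, 5, Player I chooses T. Subgame-perfect outcome: (T, R) with payoffs (11, 3).
For the simultaneous game, intersect best replies.
Player I's best replies: L→M; C→B; R→T.
Player 2's best replies: T→R; M→C; B→L.
The unique mutual best reply is (T, R), giving (11, 3).
Sequential outcome (T, R) coincides with the Nash profile (T, R).

yes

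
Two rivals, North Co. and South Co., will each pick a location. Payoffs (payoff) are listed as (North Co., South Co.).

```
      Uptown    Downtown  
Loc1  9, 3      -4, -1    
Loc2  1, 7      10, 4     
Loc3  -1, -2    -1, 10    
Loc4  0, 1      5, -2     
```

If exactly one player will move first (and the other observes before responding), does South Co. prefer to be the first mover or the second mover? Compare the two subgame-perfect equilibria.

If North Co. leads: South Co.'s best replies are Loc1→Uptown, Loc2→Uptown, Loc3→Downtown, Loc4→Uptown; North Co.'s induced payoffs 9, 1, -1, 0; outcome (Loc1, Uptown), payoffs (9, 3).
If South Co. leads: North Co.'s best replies are Uptown→Loc1, Downtown→Loc2; South Co.'s induced payoffs 3, 4; outcome (Loc2, Downtown), payoffs (10, 4).
South Co. gets 4 moving first and 3 moving second, so South Co. prefers to move first.

first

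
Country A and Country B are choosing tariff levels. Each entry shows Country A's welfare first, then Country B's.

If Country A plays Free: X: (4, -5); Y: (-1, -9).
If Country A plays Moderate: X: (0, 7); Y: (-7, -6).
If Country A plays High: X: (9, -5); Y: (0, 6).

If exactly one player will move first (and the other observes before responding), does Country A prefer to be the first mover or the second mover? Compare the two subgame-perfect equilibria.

If Country A leads: Country B's best replies are Free→X, Moderate→X, High→Y; Country A's induced payoffs 4, 0, 0; outcome (Free, X), payoffs (4, -5).
If Country B leads: Country A's best replies are X→High, Y→High; Country B's induced payoffs -5, 6; outcome (High, Y), payoffs (0, 6).
Country A gets 4 moving first and 0 moving second, so Country A prefers to move first.

first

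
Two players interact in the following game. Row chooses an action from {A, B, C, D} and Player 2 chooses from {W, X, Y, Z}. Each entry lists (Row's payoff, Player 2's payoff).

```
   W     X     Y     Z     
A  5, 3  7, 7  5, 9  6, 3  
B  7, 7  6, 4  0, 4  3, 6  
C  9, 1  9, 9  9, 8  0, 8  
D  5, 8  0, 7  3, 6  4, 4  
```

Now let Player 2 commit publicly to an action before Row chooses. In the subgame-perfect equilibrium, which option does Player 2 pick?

X

Solve by backward induction (Player 2 leads).
- W → Row plays C (best of 5, 7, 9, 5); Player 2 gets 1.
- X → Row plays C (best of 7, 6, 9, 0); Player 2 gets 9.
- Y → Row plays C (best of 5, 0, 9, 3); Player 2 gets 8.
- Z → Row plays A (best of 6, 3, 0, 4); Player 2 gets 3.
Maximizing over 1, 9, 8, 3, Player 2 chooses X. Subgame-perfect outcome: (C, X) with payoffs (9, 9).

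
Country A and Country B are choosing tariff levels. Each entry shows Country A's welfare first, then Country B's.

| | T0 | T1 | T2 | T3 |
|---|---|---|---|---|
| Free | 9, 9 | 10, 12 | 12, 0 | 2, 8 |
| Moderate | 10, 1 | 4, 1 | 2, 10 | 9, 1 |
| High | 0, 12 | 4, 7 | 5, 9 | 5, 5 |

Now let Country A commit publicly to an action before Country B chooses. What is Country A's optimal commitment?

Free

Solve by backward induction (Country A leads).
- Free → Country B plays T1 (best of 9, 12, 0, 8); Country A gets 10.
- Moderate → Country B plays T2 (best of 1, 1, 10, 1); Country A gets 2.
- High → Country B plays T0 (best of 12, 7, 9, 5); Country A gets 0.
Among 10, 2, 0, the best is 10 at Free. Subgame-perfect outcome: (Free, T1) with payoffs (10, 12).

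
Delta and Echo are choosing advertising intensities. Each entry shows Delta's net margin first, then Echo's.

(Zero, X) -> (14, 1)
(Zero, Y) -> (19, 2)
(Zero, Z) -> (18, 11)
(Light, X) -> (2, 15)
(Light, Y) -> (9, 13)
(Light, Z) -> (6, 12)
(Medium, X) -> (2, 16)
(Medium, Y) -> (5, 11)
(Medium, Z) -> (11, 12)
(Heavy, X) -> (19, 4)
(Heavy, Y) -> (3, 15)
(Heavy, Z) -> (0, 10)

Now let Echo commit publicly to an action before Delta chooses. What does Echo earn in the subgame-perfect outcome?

Backward induction with Echo moving first.
- X → Delta plays Heavy (best of 14, 2, 2, 19); Echo gets 4.
- Y → Delta plays Zero (best of 19, 9, 5, 3); Echo gets 2.
- Z → Delta plays Zero (best of 18, 6, 11, 0); Echo gets 11.
Maximizing over 4, 2, 11, Echo chooses Z. Subgame-perfect outcome: (Zero, Z) with payoffs (18, 11).

11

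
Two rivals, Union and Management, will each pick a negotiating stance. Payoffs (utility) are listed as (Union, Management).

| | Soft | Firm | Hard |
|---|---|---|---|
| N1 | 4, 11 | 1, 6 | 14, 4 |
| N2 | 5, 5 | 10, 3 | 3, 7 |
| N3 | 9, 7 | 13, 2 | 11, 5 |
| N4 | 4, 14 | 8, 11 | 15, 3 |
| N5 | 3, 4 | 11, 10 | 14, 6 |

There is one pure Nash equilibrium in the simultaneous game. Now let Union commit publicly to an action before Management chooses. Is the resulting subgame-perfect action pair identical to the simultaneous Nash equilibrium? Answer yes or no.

Management best-responds to each possible Union move:
- N1 → Management plays Soft (best of 11, 6, 4); Union gets 4.
- N2 → Management plays Hard (best of 5, 3, 7); Union gets 3.
- N3 → Management plays Soft (best of 7, 2, 5); Union gets 9.
- N4 → Management plays Soft (best of 14, 11, 3); Union gets 4.
- N5 → Management plays Firm (best of 4, 10, 6); Union gets 11.
Among 4, 3, 9, 4, 11, the best is 11 at N5. Subgame-perfect outcome: (N5, Firm) with payoffs (11, 10).
Now find the simultaneous Nash equilibrium.
Union's best replies: Soft→N3; Firm→N3; Hard→N4.
Management's best replies: N1→Soft; N2→Hard; N3→Soft; N4→Soft; N5→Firm.
Only (N3, Soft) has each player best-responding; Nash payoffs (9, 7).
Sequential outcome (N5, Firm) differs from the Nash profile (N3, Soft).

no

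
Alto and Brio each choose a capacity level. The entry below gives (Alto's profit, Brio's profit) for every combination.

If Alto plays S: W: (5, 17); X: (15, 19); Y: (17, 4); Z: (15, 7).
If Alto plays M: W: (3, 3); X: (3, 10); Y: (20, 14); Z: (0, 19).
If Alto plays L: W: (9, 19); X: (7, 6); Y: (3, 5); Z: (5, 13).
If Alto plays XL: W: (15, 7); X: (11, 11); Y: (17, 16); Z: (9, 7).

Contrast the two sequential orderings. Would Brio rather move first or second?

first

If Alto leads: Brio's best replies are S→X, M→Z, L→W, XL→Y; Alto's induced payoffs 15, 0, 9, 17; outcome (XL, Y), payoffs (17, 16).
If Brio leads: Alto's best replies are W→XL, X→S, Y→M, Z→S; Brio's induced payoffs 7, 19, 14, 7; outcome (S, X), payoffs (15, 19).
Brio gets 19 moving first and 16 moving second, so Brio prefers to move first.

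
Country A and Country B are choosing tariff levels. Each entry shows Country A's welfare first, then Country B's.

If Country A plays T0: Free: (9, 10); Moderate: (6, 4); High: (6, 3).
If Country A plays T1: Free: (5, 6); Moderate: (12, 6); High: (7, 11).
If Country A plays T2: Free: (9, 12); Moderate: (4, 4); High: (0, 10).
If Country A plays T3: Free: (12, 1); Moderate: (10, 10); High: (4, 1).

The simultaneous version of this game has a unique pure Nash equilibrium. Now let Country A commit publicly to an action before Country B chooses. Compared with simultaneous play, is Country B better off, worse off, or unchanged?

Backward induction with Country A moving first.
- T0: Country B compares 10, 4, 3 and picks Free; Country A would get 9.
- T1: Country B compares 6, 6, 11 and picks High; Country A would get 7.
- T2: Country B compares 12, 4, 10 and picks Free; Country A would get 9.
- T3: Country B compares 1, 10, 1 and picks Moderate; Country A would get 10.
Maximizing over 9, 7, 9, 10, Country A chooses T3. Subgame-perfect outcome: (T3, Moderate) with payoffs (10, 10).
For the simultaneous game, intersect best replies.
Country A's best replies: Free→T3; Moderate→T1; High→T1.
Country B's best replies: T0→Free; T1→High; T2→Free; T3→Moderate.
Only (T1, High) has each player best-responding; Nash payoffs (7, 11).
Country B earns 10 sequentially versus 11 at the Nash outcome: worse off.

worse off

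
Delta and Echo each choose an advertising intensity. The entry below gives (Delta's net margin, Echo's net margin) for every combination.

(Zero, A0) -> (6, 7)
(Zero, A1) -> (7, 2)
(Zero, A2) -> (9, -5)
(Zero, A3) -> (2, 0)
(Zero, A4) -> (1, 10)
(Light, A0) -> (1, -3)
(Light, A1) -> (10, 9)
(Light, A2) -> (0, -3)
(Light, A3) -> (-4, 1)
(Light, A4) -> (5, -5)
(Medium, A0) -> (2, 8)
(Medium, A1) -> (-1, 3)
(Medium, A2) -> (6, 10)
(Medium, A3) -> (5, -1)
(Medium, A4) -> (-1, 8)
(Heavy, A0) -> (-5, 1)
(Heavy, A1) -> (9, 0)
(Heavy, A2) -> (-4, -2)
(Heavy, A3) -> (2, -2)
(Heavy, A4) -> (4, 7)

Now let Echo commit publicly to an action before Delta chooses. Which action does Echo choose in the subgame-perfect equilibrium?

Delta best-responds to each possible Echo move:
- A0 → Delta plays Zero (best of 6, 1, 2, -5); Echo gets 7.
- A1 → Delta plays Light (best of 7, 10, -1, 9); Echo gets 9.
- A2 → Delta plays Zero (best of 9, 0, 6, -4); Echo gets -5.
- A3 → Delta plays Medium (best of 2, -4, 5, 2); Echo gets -1.
- A4 → Delta plays Light (best of 1, 5, -1, 4); Echo gets -5.
Echo's induced payoffs are 7, 9, -5, -1, -5, so Echo commits to A1. Subgame-perfect outcome: (Light, A1) with payoffs (10, 9).

A1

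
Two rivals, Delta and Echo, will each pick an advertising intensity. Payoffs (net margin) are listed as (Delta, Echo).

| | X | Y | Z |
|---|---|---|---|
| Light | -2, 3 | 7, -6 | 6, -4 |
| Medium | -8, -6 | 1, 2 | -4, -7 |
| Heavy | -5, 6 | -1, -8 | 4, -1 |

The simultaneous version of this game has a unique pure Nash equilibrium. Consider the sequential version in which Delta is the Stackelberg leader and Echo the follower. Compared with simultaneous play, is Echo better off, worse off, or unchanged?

Echo best-responds to each possible Delta move:
- Light: BR = X, leader payoff -2.
- Medium: BR = Y, leader payoff 1.
- Heavy: BR = X, leader payoff -5.
Among -2, 1, -5, the best is 1 at Medium. Subgame-perfect outcome: (Medium, Y) with payoffs (1, 2).
Under simultaneous play:
Delta's best replies: X→Light; Y→Light; Z→Light.
Echo's best replies: Light→X; Medium→Y; Heavy→X.
Only (Light, X) has each player best-responding; Nash payoffs (-2, 3).
Echo earns 2 sequentially versus 3 at the Nash outcome: worse off.

worse off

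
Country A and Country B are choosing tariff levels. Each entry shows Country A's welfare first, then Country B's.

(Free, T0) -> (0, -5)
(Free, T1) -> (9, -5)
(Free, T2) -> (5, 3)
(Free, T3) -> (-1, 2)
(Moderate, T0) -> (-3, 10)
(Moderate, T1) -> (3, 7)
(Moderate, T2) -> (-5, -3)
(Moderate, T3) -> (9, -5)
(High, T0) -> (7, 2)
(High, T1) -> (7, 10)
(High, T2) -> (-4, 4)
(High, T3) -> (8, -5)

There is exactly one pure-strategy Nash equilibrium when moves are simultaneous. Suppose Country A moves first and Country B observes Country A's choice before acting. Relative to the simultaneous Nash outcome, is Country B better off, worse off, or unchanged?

better off

Backward induction with Country A moving first.
- Free → Country B plays T2 (best of -5, -5, 3, 2); Country A gets 5.
- Moderate → Country B plays T0 (best of 10, 7, -3, -5); Country A gets -3.
- High → Country B plays T1 (best of 2, 10, 4, -5); Country A gets 7.
Among 5, -3, 7, the best is 7 at High. Subgame-perfect outcome: (High, T1) with payoffs (7, 10).
For the simultaneous game, intersect best replies.
Country A's best replies: T0→High; T1→Free; T2→Free; T3→Moderate.
Country B's best replies: Free→T2; Moderate→T0; High→T1.
Only (Free, T2) has each player best-responding; Nash payoffs (5, 3).
Country B earns 10 sequentially versus 3 at the Nash outcome: better off.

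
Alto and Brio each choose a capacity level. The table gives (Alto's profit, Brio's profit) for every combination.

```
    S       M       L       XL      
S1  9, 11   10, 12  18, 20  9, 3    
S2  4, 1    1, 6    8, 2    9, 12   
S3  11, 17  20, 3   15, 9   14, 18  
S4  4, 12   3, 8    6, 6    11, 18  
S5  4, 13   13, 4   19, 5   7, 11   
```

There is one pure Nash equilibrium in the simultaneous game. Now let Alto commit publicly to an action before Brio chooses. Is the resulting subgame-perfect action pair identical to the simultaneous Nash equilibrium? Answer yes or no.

Brio best-responds to each possible Alto move:
- S1: BR = L, leader payoff 18.
- S2: BR = XL, leader payoff 9.
- S3: BR = XL, leader payoff 14.
- S4: BR = XL, leader payoff 11.
- S5: BR = S, leader payoff 4.
Alto's induced payoffs are 18, 9, 14, 11, 4, so Alto commits to S1. Subgame-perfect outcome: (S1, L) with payoffs (18, 20).
For the simultaneous game, intersect best replies.
Alto's best replies: S→S3; M→S3; L→S5; XL→S3.
Brio's best replies: S1→L; S2→XL; S3→XL; S4→XL; S5→S.
Only (S3, XL) has each player best-responding; Nash payoffs (14, 18).
Sequential outcome (S1, L) differs from the Nash profile (S3, XL).

no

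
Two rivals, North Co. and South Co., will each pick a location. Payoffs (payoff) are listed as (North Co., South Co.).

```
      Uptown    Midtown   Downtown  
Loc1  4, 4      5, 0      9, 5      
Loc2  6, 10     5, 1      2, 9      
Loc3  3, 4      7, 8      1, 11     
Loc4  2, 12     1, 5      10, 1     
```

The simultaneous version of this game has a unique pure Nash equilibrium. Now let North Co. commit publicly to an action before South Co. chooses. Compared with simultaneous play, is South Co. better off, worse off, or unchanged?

Work backward from South Co.'s decision.
- Loc1 → South Co. plays Downtown (best of 4, 0, 5); North Co. gets 9.
- Loc2 → South Co. plays Uptown (best of 10, 1, 9); North Co. gets 6.
- Loc3 → South Co. plays Downtown (best of 4, 8, 11); North Co. gets 1.
- Loc4 → South Co. plays Uptown (best of 12, 5, 1); North Co. gets 2.
North Co.'s induced payoffs are 9, 6, 1, 2, so North Co. commits to Loc1. Subgame-perfect outcome: (Loc1, Downtown) with payoffs (9, 5).
Under simultaneous play:
North Co.'s best replies: Uptown→Loc2; Midtown→Loc3; Downtown→Loc4.
South Co.'s best replies: Loc1→Downtown; Loc2→Uptown; Loc3→Downtown; Loc4→Uptown.
Only (Loc2, Uptown) has each player best-responding; Nash payoffs (6, 10).
South Co. earns 5 sequentially versus 10 at the Nash outcome: worse off.

worse off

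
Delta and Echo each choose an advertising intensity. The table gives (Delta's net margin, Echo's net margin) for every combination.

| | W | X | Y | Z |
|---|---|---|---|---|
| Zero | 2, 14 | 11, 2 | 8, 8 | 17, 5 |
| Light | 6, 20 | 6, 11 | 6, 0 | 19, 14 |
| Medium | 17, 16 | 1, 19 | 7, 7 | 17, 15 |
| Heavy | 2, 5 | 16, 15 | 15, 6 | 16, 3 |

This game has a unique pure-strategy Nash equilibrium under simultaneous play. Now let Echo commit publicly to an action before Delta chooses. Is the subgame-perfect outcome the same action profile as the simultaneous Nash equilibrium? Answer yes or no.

no

Work backward from Delta's decision.
- W: BR = Medium, leader payoff 16.
- X: BR = Heavy, leader payoff 15.
- Y: BR = Heavy, leader payoff 6.
- Z: BR = Light, leader payoff 14.
Echo's induced payoffs are 16, 15, 6, 14, so Echo commits to W. Subgame-perfect outcome: (Medium, W) with payoffs (17, 16).
For the simultaneous game, intersect best replies.
Delta's best replies: W→Medium; X→Heavy; Y→Heavy; Z→Light.
Echo's best replies: Zero→W; Light→W; Medium→X; Heavy→X.
Only (Heavy, X) has each player best-responding; Nash payoffs (16, 15).
Sequential outcome (Medium, W) differs from the Nash profile (Heavy, X).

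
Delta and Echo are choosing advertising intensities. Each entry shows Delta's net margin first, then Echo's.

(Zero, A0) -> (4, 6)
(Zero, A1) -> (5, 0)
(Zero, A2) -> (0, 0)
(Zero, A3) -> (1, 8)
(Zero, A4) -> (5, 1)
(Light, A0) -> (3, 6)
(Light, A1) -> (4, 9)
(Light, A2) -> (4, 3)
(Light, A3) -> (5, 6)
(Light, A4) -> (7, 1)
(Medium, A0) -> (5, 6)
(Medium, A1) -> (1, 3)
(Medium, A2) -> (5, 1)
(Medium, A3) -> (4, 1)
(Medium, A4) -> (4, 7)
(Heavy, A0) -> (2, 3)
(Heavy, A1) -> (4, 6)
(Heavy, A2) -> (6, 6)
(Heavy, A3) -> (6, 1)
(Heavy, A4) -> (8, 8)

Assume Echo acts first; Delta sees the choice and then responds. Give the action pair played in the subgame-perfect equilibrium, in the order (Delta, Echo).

(Heavy, A4)

Delta best-responds to each possible Echo move:
- A0: BR = Medium, leader payoff 6.
- A1: BR = Zero, leader payoff 0.
- A2: BR = Heavy, leader payoff 6.
- A3: BR = Heavy, leader payoff 1.
- A4: BR = Heavy, leader payoff 8.
Maximizing over 6, 0, 6, 1, 8, Echo chooses A4. Subgame-perfect outcome: (Heavy, A4) with payoffs (8, 8).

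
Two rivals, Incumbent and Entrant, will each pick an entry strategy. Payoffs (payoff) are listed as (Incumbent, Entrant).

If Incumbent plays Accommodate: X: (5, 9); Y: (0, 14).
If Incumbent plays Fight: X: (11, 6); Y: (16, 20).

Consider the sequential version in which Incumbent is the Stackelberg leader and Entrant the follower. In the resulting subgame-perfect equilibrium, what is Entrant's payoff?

Entrant best-responds to each possible Incumbent move:
- Accommodate: BR = Y, leader payoff 0.
- Fight: BR = Y, leader payoff 16.
Maximizing over 0, 16, Incumbent chooses Fight. Subgame-perfect outcome: (Fight, Y) with payoffs (16, 20).

20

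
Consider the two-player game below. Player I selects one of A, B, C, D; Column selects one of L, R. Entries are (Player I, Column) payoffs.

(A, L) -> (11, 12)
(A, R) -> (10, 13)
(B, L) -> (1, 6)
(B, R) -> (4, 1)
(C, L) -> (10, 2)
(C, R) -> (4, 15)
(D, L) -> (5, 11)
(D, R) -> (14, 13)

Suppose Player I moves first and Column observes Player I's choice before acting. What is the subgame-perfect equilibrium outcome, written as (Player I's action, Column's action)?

Solve by backward induction (Player I leads).
- A → Column plays R (best of 12, 13); Player I gets 10.
- B → Column plays L (best of 6, 1); Player I gets 1.
- C → Column plays R (best of 2, 15); Player I gets 4.
- D → Column plays R (best of 11, 13); Player I gets 14.
Among 10, 1, 4, 14, the best is 14 at D. Subgame-perfect outcome: (D, R) with payoffs (14, 13).

(D, R)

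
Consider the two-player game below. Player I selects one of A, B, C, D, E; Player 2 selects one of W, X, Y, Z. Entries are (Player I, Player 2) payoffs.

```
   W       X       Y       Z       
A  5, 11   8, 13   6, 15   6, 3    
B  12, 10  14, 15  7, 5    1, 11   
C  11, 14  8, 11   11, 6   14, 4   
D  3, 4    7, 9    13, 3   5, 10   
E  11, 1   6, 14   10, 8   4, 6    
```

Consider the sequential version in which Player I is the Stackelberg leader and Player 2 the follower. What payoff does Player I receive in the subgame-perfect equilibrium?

Solve by backward induction (Player I leads).
- A: BR = Y, leader payoff 6.
- B: BR = X, leader payoff 14.
- C: BR = W, leader payoff 11.
- D: BR = Z, leader payoff 5.
- E: BR = X, leader payoff 6.
Maximizing over 6, 14, 11, 5, 6, Player I chooses B. Subgame-perfect outcome: (B, X) with payoffs (14, 15).

14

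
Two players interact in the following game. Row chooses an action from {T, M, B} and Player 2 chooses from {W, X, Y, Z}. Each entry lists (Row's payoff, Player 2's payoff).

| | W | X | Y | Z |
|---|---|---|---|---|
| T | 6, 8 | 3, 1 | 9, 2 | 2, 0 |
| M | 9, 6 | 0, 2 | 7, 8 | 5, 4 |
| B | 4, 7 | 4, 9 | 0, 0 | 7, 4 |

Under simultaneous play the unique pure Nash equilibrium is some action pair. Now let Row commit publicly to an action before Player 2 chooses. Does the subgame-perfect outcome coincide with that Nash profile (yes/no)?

Work backward from Player 2's decision.
- T → Player 2 plays W (best of 8, 1, 2, 0); Row gets 6.
- M → Player 2 plays Y (best of 6, 2, 8, 4); Row gets 7.
- B → Player 2 plays X (best of 7, 9, 0, 4); Row gets 4.
Maximizing over 6, 7, 4, Row chooses M. Subgame-perfect outcome: (M, Y) with payoffs (7, 8).
For the simultaneous game, intersect best replies.
Row's best replies: W→M; X→B; Y→T; Z→B.
Player 2's best replies: T→W; M→Y; B→X.
Only (B, X) has each player best-responding; Nash payoffs (4, 9).
Sequential outcome (M, Y) differs from the Nash profile (B, X).

no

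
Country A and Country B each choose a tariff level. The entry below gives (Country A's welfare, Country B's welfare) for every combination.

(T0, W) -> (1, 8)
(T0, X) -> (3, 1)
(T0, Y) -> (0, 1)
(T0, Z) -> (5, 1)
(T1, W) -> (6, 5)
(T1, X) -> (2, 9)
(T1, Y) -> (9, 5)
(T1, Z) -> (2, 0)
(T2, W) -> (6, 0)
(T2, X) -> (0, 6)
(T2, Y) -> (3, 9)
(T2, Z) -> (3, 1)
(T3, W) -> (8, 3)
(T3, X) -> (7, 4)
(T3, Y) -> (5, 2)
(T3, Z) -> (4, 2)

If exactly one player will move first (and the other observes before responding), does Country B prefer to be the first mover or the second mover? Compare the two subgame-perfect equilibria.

If Country A leads: Country B's best replies are T0→W, T1→X, T2→Y, T3→X; Country A's induced payoffs 1, 2, 3, 7; outcome (T3, X), payoffs (7, 4).
If Country B leads: Country A's best replies are W→T3, X→T3, Y→T1, Z→T0; Country B's induced payoffs 3, 4, 5, 1; outcome (T1, Y), payoffs (9, 5).
Country B gets 5 moving first and 4 moving second, so Country B prefers to move first.

first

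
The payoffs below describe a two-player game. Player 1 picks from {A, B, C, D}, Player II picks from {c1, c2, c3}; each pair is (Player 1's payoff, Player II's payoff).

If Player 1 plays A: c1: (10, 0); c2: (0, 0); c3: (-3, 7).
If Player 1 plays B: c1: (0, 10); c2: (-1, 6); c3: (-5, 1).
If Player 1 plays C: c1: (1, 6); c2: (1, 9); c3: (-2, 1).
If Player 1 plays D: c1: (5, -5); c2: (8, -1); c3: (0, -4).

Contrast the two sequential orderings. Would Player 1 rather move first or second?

second

If Player 1 leads: Player II's best replies are A→c3, B→c1, C→c2, D→c2; Player 1's induced payoffs -3, 0, 1, 8; outcome (D, c2), payoffs (8, -1).
If Player II leads: Player 1's best replies are c1→A, c2→D, c3→D; Player II's induced payoffs 0, -1, -4; outcome (A, c1), payoffs (10, 0).
Player 1 gets 8 moving first and 10 moving second, so Player 1 prefers to move second.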